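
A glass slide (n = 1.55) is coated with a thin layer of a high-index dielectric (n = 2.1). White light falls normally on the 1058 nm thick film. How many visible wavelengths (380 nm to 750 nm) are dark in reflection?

6

At the upper boundary (n = 1.0 to n = 2.1) the reflected ray undergoes a half-wave phase shift.
Ray reflecting at the bottom interface goes from n = 2.1 toward n = 1.55: no phase shift.
The two reflections differ by half a wavelength.
So the condition for destructive reflection is 2 n t = m λ.
λ = 2 n t / m = 4444 / m nm.
m=5: 889 nm (IR); m=6: 741 nm (visible); m=7: 635 nm (visible); m=8: 555 nm (visible); m=9: 494 nm (visible); m=10: 444 nm (visible); m=11: 404 nm (visible); m=12: 370 nm (UV).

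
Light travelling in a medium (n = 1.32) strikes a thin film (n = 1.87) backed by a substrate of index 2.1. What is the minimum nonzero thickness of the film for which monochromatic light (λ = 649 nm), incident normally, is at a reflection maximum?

174 nm

Ray reflecting at the top interface goes from n = 1.32 toward n = 1.87: a half-wave phase shift.
Bottom surface (1.87 → 2.1): reflection off a higher-index medium gives a half-wave phase shift.
Zero or two π shifts → no net half-wave offset.
So the condition for constructive reflection is 2 n t = m λ.
Minimum nonzero at m = 1: t = λ / (2 n) = 649 / (2 × 1.87) = 174 nm.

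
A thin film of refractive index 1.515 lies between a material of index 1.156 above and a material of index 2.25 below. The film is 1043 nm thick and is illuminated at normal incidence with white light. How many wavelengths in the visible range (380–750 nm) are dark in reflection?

4

Top surface (1.156 → 1.515): reflection off a higher-index medium gives a half-wave phase shift.
Ray reflecting at the bottom interface goes from n = 1.515 toward n = 2.25: a half-wave phase shift.
Zero or two π shifts → no net half-wave offset.
With no net inversion, destructive interference in reflection requires 2 n t = (m + ½) λ.
λ = 2 n t / (m + ½) = 3160 / (m + ½) nm.
m=3: 903 nm (IR); m=4: 702 nm (visible); m=5: 575 nm (visible); m=6: 486 nm (visible); m=7: 421 nm (visible); m=8: 372 nm (UV).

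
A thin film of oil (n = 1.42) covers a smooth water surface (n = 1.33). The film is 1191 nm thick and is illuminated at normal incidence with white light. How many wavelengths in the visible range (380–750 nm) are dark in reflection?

4

Top surface (1.0 → 1.42): reflection off a higher-index medium gives a half-wave phase shift.
Bottom surface (1.42 → 1.33): reflection off a lower-index medium gives no phase shift.
Exactly one π shift → a net half-wave offset.
For weak reflection here: 2 n t = m λ.
λ = 2 n t / m = 3382 / m nm.
m=4: 846 nm (IR); m=5: 676 nm (visible); m=6: 564 nm (visible); m=7: 483 nm (visible); m=8: 423 nm (visible); m=9: 376 nm (UV).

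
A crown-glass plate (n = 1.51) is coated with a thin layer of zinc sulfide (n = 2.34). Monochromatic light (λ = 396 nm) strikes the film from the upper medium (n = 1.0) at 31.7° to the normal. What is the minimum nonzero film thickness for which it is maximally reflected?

43.4 nm

At the upper boundary (n = 1.0 to n = 2.34) the reflected ray undergoes a half-wave phase shift.
Bottom surface (2.34 → 1.51): reflection off a lower-index medium gives no phase shift.
Net: one phase inversion between the two reflected rays.
For maximum reflection here: 2 n t cos θ_r = (m + ½) λ.
Snell's law: 1.0 sin 31.7° = 2.34 sin θ_r → sin θ_r = 0.225, cos θ_r = 0.974.
Minimum at m = 0: t = λ / (4 n cos θ_r) = 396 / (4 × 2.34 × 0.974) = 43.4 nm.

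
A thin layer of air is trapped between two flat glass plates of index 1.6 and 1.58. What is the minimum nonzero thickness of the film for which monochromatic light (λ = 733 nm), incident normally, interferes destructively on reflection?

Top surface (1.6 → 1.0): reflection off a lower-index medium gives no phase shift.
Ray reflecting at the bottom interface goes from n = 1.0 toward n = 1.58: a half-wave phase shift.
Exactly one π shift → a net half-wave offset.
With one net inversion, destructive interference in reflection requires 2 n t = m λ.
Minimum nonzero at m = 1: t = λ / (2 n) = 733 / (2 × 1.0) = 367 nm.

367 nm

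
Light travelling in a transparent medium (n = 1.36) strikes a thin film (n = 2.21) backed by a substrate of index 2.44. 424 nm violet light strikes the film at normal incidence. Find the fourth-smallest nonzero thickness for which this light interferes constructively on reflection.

384 nm

Ray reflecting at the top interface goes from n = 1.36 toward n = 2.21: a half-wave phase shift.
At the lower boundary (n = 2.21 to n = 2.44) the reflected ray undergoes a half-wave phase shift.
The two reflections carry the same phase change, so no net offset.
With no net inversion, constructive interference in reflection requires 2 n t = m λ.
The fourth-smallest nonzero thickness corresponds to m = 4: t = m λ / (2 n) = 4.00 × 424 / (2 × 2.21) = 384 nm.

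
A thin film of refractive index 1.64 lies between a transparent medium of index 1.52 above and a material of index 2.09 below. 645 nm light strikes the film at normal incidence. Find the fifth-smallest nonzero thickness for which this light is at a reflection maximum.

983 nm

Top surface (1.52 → 1.64): reflection off a higher-index medium gives a half-wave phase shift.
At the lower boundary (n = 1.64 to n = 2.09) the reflected ray undergoes a half-wave phase shift.
Net: no relative phase inversion (both shifts match).
For bright reflection here: 2 n t = m λ.
The fifth-smallest nonzero thickness corresponds to m = 5: t = m λ / (2 n) = 5.00 × 645 / (2 × 1.64) = 983 nm.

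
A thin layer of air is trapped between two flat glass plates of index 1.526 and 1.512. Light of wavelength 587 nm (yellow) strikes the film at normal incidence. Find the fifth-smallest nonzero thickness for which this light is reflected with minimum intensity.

1468 nm

Top surface (1.526 → 1.0): reflection off a lower-index medium gives no phase shift.
At the lower boundary (n = 1.0 to n = 1.512) the reflected ray undergoes a half-wave phase shift.
Exactly one π shift → a net half-wave offset.
So the condition for destructive reflection is 2 n t = m λ.
The fifth-smallest nonzero thickness corresponds to m = 5: t = m λ / (2 n) = 5.00 × 587 / (2 × 1.0) = 1468 nm.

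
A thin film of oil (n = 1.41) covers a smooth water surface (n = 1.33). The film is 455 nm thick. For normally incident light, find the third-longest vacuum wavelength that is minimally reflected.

428 nm

Ray reflecting at the top interface goes from n = 1.0 toward n = 1.41: a half-wave phase shift.
At the lower boundary (n = 1.41 to n = 1.33) the reflected ray undergoes no phase shift.
Net: one phase inversion between the two reflected rays.
So the condition for destructive reflection is 2 n t = m λ.
λ = 2 n t / m. The third-longest wavelength is m = 3: λ = 2 × 1.41 × 455 / 3.00 = 428 nm.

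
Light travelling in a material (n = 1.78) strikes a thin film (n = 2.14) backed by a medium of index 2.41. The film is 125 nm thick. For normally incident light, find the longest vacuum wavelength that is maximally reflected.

Ray reflecting at the top interface goes from n = 1.78 toward n = 2.14: a half-wave phase shift.
At the lower boundary (n = 2.14 to n = 2.41) the reflected ray undergoes a half-wave phase shift.
Zero or two π shifts → no net half-wave offset.
With no net inversion, constructive interference in reflection requires 2 n t = m λ.
λ = 2 n t / m. The longest wavelength is m = 1: λ = 2 × 2.14 × 125 / 1.00 = 535 nm.

535 nm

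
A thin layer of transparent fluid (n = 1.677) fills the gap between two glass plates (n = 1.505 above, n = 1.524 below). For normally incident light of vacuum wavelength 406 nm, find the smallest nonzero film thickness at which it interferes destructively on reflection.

Top surface (1.505 → 1.677): reflection off a higher-index medium gives a half-wave phase shift.
Bottom surface (1.677 → 1.524): reflection off a lower-index medium gives no phase shift.
Exactly one π shift → a net half-wave offset.
So the condition for destructive reflection is 2 n t = m λ.
Minimum nonzero at m = 1: t = λ / (2 n) = 406 / (2 × 1.677) = 121 nm.

121 nm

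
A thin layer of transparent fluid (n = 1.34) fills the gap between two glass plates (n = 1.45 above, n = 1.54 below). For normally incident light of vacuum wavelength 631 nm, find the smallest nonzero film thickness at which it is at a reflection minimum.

Top surface (1.45 → 1.34): reflection off a lower-index medium gives no phase shift.
Bottom surface (1.34 → 1.54): reflection off a higher-index medium gives a half-wave phase shift.
The two reflections differ by half a wavelength.
With one net inversion, destructive interference in reflection requires 2 n t = m λ.
Minimum nonzero at m = 1: t = λ / (2 n) = 631 / (2 × 1.34) = 235 nm.

235 nm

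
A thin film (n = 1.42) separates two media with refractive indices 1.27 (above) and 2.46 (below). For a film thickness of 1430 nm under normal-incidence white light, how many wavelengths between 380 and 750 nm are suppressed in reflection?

Top surface (1.27 → 1.42): reflection off a higher-index medium gives a half-wave phase shift.
At the lower boundary (n = 1.42 to n = 2.46) the reflected ray undergoes a half-wave phase shift.
Net: no relative phase inversion (both shifts match).
For weak reflection here: 2 n t = (m + ½) λ.
λ = 2 n t / (m + ½) = 4061 / (m + ½) nm.
m=4: 902 nm (IR); m=5: 738 nm (visible); m=6: 625 nm (visible); m=7: 541 nm (visible); m=8: 478 nm (visible); m=9: 427 nm (visible); m=10: 387 nm (visible); m=11: 353 nm (UV).

6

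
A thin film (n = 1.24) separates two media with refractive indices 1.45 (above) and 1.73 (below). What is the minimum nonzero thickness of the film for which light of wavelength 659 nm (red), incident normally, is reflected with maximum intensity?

133 nm

At the upper boundary (n = 1.45 to n = 1.24) the reflected ray undergoes no phase shift.
At the lower boundary (n = 1.24 to n = 1.73) the reflected ray undergoes a half-wave phase shift.
The two reflections differ by half a wavelength.
So the condition for constructive reflection is 2 n t = (m + ½) λ.
Minimum at m = 0: t = λ / (4 n) = 659 / (4 × 1.24) = 133 nm.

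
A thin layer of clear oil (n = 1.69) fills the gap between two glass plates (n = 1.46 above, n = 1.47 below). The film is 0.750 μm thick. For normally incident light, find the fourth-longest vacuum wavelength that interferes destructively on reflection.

Top surface (1.46 → 1.69): reflection off a higher-index medium gives a half-wave phase shift.
Bottom surface (1.69 → 1.47): reflection off a lower-index medium gives no phase shift.
Net: one phase inversion between the two reflected rays.
With one net inversion, destructive interference in reflection requires 2 n t = m λ.
λ = 2 n t / m. The fourth-longest wavelength is m = 4: λ = 2 × 1.69 × 750 / 4.00 = 634 nm.

634 nm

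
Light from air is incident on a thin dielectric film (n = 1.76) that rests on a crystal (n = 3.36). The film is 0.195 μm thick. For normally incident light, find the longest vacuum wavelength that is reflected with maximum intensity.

At the upper boundary (n = 1.0 to n = 1.76) the reflected ray undergoes a half-wave phase shift.
Bottom surface (1.76 → 3.36): reflection off a higher-index medium gives a half-wave phase shift.
Zero or two π shifts → no net half-wave offset.
So the condition for constructive reflection is 2 n t = m λ.
λ = 2 n t / m. The longest wavelength is m = 1: λ = 2 × 1.76 × 195 / 1.00 = 686 nm.

686 nm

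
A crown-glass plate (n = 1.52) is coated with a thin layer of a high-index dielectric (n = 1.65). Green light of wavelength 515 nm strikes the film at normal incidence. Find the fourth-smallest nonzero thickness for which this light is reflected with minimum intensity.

624 nm

Top surface (1.0 → 1.65): reflection off a higher-index medium gives a half-wave phase shift.
At the lower boundary (n = 1.65 to n = 1.52) the reflected ray undergoes no phase shift.
Net: one phase inversion between the two reflected rays.
So the condition for destructive reflection is 2 n t = m λ.
The fourth-smallest nonzero thickness corresponds to m = 4: t = m λ / (2 n) = 4.00 × 515 / (2 × 1.65) = 624 nm.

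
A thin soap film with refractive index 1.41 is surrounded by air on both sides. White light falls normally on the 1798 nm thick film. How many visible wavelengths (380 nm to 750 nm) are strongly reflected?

6

Top surface (1.0 → 1.41): reflection off a higher-index medium gives a half-wave phase shift.
At the lower boundary (n = 1.41 to n = 1.0) the reflected ray undergoes no phase shift.
The two reflections differ by half a wavelength.
For strong reflection here: 2 n t = (m + ½) λ.
λ = 2 n t / (m + ½) = 5070 / (m + ½) nm.
m=6: 780 nm (IR); m=7: 676 nm (visible); m=8: 597 nm (visible); m=9: 534 nm (visible); m=10: 483 nm (visible); m=11: 441 nm (visible); m=12: 406 nm (visible); m=13: 376 nm (UV).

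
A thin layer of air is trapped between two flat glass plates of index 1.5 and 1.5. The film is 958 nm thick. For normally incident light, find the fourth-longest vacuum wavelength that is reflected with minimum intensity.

At the upper boundary (n = 1.5 to n = 1.0) the reflected ray undergoes no phase shift.
Ray reflecting at the bottom interface goes from n = 1.0 toward n = 1.5: a half-wave phase shift.
Exactly one π shift → a net half-wave offset.
With one net inversion, destructive interference in reflection requires 2 n t = m λ.
λ = 2 n t / m. The fourth-longest wavelength is m = 4: λ = 2 × 1.0 × 958 / 4.00 = 479 nm.

479 nm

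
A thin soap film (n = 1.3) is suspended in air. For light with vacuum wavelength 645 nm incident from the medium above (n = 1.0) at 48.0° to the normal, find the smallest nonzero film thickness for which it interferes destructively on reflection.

Ray reflecting at the top interface goes from n = 1.0 toward n = 1.3: a half-wave phase shift.
At the lower boundary (n = 1.3 to n = 1.0) the reflected ray undergoes no phase shift.
Exactly one π shift → a net half-wave offset.
So the condition for destructive reflection is 2 n t cos θ_r = m λ.
Snell's law: 1.0 sin 48.0° = 1.3 sin θ_r → sin θ_r = 0.572, cos θ_r = 0.820.
Minimum nonzero at m = 1: t = λ / (2 n cos θ_r) = 645 / (2 × 1.3 × 0.820) = 302 nm.

302 nm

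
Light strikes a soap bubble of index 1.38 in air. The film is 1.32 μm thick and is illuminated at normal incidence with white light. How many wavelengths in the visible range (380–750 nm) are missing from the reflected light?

5

Ray reflecting at the top interface goes from n = 1.0 toward n = 1.38: a half-wave phase shift.
At the lower boundary (n = 1.38 to n = 1.0) the reflected ray undergoes no phase shift.
Exactly one π shift → a net half-wave offset.
So the condition for destructive reflection is 2 n t = m λ.
λ = 2 n t / m = 3643 / m nm.
m=4: 911 nm (IR); m=5: 729 nm (visible); m=6: 607 nm (visible); m=7: 520 nm (visible); m=8: 455 nm (visible); m=9: 405 nm (visible); m=10: 364 nm (UV).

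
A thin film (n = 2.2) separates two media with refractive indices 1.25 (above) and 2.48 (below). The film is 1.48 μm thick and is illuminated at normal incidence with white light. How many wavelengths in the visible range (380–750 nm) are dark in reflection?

8

Top surface (1.25 → 2.2): reflection off a higher-index medium gives a half-wave phase shift.
At the lower boundary (n = 2.2 to n = 2.48) the reflected ray undergoes a half-wave phase shift.
Zero or two π shifts → no net half-wave offset.
So the condition for destructive reflection is 2 n t = (m + ½) λ.
λ = 2 n t / (m + ½) = 6512 / (m + ½) nm.
m=8: 766 nm (IR); m=9: 685 nm (visible); m=10: 620 nm (visible); m=11: 566 nm (visible); m=12: 521 nm (visible); m=13: 482 nm (visible); m=14: 449 nm (visible); m=15: 420 nm (visible); m=16: 395 nm (visible); m=17: 372 nm (UV).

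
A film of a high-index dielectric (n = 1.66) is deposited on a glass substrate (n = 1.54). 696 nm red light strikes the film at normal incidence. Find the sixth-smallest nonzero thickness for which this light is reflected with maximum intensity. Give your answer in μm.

1.15 μm

Ray reflecting at the top interface goes from n = 1.0 toward n = 1.66: a half-wave phase shift.
At the lower boundary (n = 1.66 to n = 1.54) the reflected ray undergoes no phase shift.
Net: one phase inversion between the two reflected rays.
So the condition for constructive reflection is 2 n t = (m + ½) λ.
The sixth-smallest nonzero thickness corresponds to m = 5: t = (m + ½) λ / (2 n) = 5.50 × 696 / (2 × 1.66) = 1153 nm.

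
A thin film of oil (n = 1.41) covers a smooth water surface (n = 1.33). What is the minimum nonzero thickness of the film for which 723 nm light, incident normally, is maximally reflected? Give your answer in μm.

0.128 μm

Top surface (1.0 → 1.41): reflection off a higher-index medium gives a half-wave phase shift.
Bottom surface (1.41 → 1.33): reflection off a lower-index medium gives no phase shift.
Net: one phase inversion between the two reflected rays.
So the condition for constructive reflection is 2 n t = (m + ½) λ.
Minimum at m = 0: t = λ / (4 n) = 723 / (4 × 1.41) = 128 nm.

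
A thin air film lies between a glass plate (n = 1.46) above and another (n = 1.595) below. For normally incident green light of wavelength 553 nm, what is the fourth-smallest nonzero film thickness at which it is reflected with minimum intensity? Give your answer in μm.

1.11 μm

At the upper boundary (n = 1.46 to n = 1.0) the reflected ray undergoes no phase shift.
Bottom surface (1.0 → 1.595): reflection off a higher-index medium gives a half-wave phase shift.
The two reflections differ by half a wavelength.
With one net inversion, destructive interference in reflection requires 2 n t = m λ.
The fourth-smallest nonzero thickness corresponds to m = 4: t = m λ / (2 n) = 4.00 × 553 / (2 × 1.0) = 1106 nm.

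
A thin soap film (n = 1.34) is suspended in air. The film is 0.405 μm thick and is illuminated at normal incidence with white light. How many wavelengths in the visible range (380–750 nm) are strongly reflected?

At the upper boundary (n = 1.0 to n = 1.34) the reflected ray undergoes a half-wave phase shift.
At the lower boundary (n = 1.34 to n = 1.0) the reflected ray undergoes no phase shift.
Net: one phase inversion between the two reflected rays.
So the condition for constructive reflection is 2 n t = (m + ½) λ.
λ = 2 n t / (m + ½) = 1085 / (m + ½) nm.
m=0: 2171 nm (IR); m=1: 724 nm (visible); m=2: 434 nm (visible); m=3: 310 nm (UV).

2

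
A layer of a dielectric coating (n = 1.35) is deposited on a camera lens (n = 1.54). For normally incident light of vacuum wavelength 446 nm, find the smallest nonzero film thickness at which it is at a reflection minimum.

Ray reflecting at the top interface goes from n = 1.0 toward n = 1.35: a half-wave phase shift.
Bottom surface (1.35 → 1.54): reflection off a higher-index medium gives a half-wave phase shift.
The two reflections carry the same phase change, so no net offset.
With no net inversion, destructive interference in reflection requires 2 n t = (m + ½) λ.
Minimum at m = 0: t = λ / (4 n) = 446 / (4 × 1.35) = 82.6 nm.

82.6 nm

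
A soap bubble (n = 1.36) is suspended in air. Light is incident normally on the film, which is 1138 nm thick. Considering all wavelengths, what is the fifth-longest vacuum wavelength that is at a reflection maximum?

688 nm

Top surface (1.0 → 1.36): reflection off a higher-index medium gives a half-wave phase shift.
Ray reflecting at the bottom interface goes from n = 1.36 toward n = 1.0: no phase shift.
Net: one phase inversion between the two reflected rays.
So the condition for constructive reflection is 2 n t = (m + ½) λ.
λ = 2 n t / (m + ½). The fifth-longest wavelength is m = 4: λ = 2 × 1.36 × 1138 / 4.50 = 688 nm.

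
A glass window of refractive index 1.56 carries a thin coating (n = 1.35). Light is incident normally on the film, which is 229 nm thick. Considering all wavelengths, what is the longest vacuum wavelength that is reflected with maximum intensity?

618 nm

Top surface (1.0 → 1.35): reflection off a higher-index medium gives a half-wave phase shift.
Ray reflecting at the bottom interface goes from n = 1.35 toward n = 1.56: a half-wave phase shift.
Zero or two π shifts → no net half-wave offset.
For strong reflection here: 2 n t = m λ.
λ = 2 n t / m. The longest wavelength is m = 1: λ = 2 × 1.35 × 229 / 1.00 = 618 nm.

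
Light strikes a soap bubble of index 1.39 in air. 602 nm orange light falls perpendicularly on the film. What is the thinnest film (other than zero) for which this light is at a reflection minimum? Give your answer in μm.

0.217 μm

At the upper boundary (n = 1.0 to n = 1.39) the reflected ray undergoes a half-wave phase shift.
At the lower boundary (n = 1.39 to n = 1.0) the reflected ray undergoes no phase shift.
Net: one phase inversion between the two reflected rays.
With one net inversion, destructive interference in reflection requires 2 n t = m λ.
Minimum nonzero at m = 1: t = λ / (2 n) = 602 / (2 × 1.39) = 217 nm.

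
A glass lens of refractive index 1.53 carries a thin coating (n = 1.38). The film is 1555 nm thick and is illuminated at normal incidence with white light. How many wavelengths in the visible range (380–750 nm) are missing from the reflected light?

At the upper boundary (n = 1.0 to n = 1.38) the reflected ray undergoes a half-wave phase shift.
At the lower boundary (n = 1.38 to n = 1.53) the reflected ray undergoes a half-wave phase shift.
The two reflections carry the same phase change, so no net offset.
With no net inversion, destructive interference in reflection requires 2 n t = (m + ½) λ.
λ = 2 n t / (m + ½) = 4292 / (m + ½) nm.
m=5: 780 nm (IR); m=6: 660 nm (visible); m=7: 572 nm (visible); m=8: 505 nm (visible); m=9: 452 nm (visible); m=10: 409 nm (visible); m=11: 373 nm (UV).

5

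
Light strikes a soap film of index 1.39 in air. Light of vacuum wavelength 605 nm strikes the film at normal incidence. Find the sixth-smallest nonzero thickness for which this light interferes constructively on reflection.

1197 nm

Top surface (1.0 → 1.39): reflection off a higher-index medium gives a half-wave phase shift.
Ray reflecting at the bottom interface goes from n = 1.39 toward n = 1.0: no phase shift.
Exactly one π shift → a net half-wave offset.
With one net inversion, constructive interference in reflection requires 2 n t = (m + ½) λ.
The sixth-smallest nonzero thickness corresponds to m = 5: t = (m + ½) λ / (2 n) = 5.50 × 605 / (2 × 1.39) = 1197 nm.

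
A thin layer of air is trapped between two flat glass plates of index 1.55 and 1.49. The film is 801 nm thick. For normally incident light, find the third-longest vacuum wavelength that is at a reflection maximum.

641 nm

Top surface (1.55 → 1.0): reflection off a lower-index medium gives no phase shift.
Bottom surface (1.0 → 1.49): reflection off a higher-index medium gives a half-wave phase shift.
The two reflections differ by half a wavelength.
For bright reflection here: 2 n t = (m + ½) λ.
λ = 2 n t / (m + ½). The third-longest wavelength is m = 2: λ = 2 × 1.0 × 801 / 2.50 = 641 nm.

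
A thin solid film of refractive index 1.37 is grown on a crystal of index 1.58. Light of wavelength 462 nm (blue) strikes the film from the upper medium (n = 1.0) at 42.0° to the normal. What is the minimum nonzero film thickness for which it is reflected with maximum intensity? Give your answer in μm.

Ray reflecting at the top interface goes from n = 1.0 toward n = 1.37: a half-wave phase shift.
Bottom surface (1.37 → 1.58): reflection off a higher-index medium gives a half-wave phase shift.
Zero or two π shifts → no net half-wave offset.
For bright reflection here: 2 n t cos θ_r = m λ.
Snell's law: 1.0 sin 42.0° = 1.37 sin θ_r → sin θ_r = 0.488, cos θ_r = 0.873.
Minimum nonzero at m = 1: t = λ / (2 n cos θ_r) = 462 / (2 × 1.37 × 0.873) = 193 nm.

0.193 μm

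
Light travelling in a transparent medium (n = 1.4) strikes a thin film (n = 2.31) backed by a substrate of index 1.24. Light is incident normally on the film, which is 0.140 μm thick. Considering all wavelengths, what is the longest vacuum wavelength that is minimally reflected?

647 nm

Ray reflecting at the top interface goes from n = 1.4 toward n = 2.31: a half-wave phase shift.
Ray reflecting at the bottom interface goes from n = 2.31 toward n = 1.24: no phase shift.
Net: one phase inversion between the two reflected rays.
So the condition for destructive reflection is 2 n t = m λ.
λ = 2 n t / m. The longest wavelength is m = 1: λ = 2 × 2.31 × 140 / 1.00 = 647 nm.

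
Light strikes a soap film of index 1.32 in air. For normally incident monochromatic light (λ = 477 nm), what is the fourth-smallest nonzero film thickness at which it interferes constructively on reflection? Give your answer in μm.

0.632 μm

At the upper boundary (n = 1.0 to n = 1.32) the reflected ray undergoes a half-wave phase shift.
Bottom surface (1.32 → 1.0): reflection off a lower-index medium gives no phase shift.
Exactly one π shift → a net half-wave offset.
With one net inversion, constructive interference in reflection requires 2 n t = (m + ½) λ.
The fourth-smallest nonzero thickness corresponds to m = 3: t = (m + ½) λ / (2 n) = 3.50 × 477 / (2 × 1.32) = 632 nm.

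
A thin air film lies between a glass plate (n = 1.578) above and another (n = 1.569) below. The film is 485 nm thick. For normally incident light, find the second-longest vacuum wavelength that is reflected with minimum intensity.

At the upper boundary (n = 1.578 to n = 1.0) the reflected ray undergoes no phase shift.
Bottom surface (1.0 → 1.569): reflection off a higher-index medium gives a half-wave phase shift.
Exactly one π shift → a net half-wave offset.
With one net inversion, destructive interference in reflection requires 2 n t = m λ.
λ = 2 n t / m. The second-longest wavelength is m = 2: λ = 2 × 1.0 × 485 / 2.00 = 485 nm.

485 nm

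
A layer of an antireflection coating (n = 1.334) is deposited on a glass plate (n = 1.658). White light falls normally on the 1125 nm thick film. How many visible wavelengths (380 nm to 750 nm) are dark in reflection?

4

At the upper boundary (n = 1.0 to n = 1.334) the reflected ray undergoes a half-wave phase shift.
Bottom surface (1.334 → 1.658): reflection off a higher-index medium gives a half-wave phase shift.
The two reflections carry the same phase change, so no net offset.
With no net inversion, destructive interference in reflection requires 2 n t = (m + ½) λ.
λ = 2 n t / (m + ½) = 3002 / (m + ½) nm.
m=3: 858 nm (IR); m=4: 667 nm (visible); m=5: 546 nm (visible); m=6: 462 nm (visible); m=7: 400 nm (visible); m=8: 353 nm (UV).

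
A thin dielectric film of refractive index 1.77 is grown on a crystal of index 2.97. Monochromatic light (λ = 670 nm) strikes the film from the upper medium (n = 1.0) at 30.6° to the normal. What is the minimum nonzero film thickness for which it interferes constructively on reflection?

Ray reflecting at the top interface goes from n = 1.0 toward n = 1.77: a half-wave phase shift.
Bottom surface (1.77 → 2.97): reflection off a higher-index medium gives a half-wave phase shift.
Zero or two π shifts → no net half-wave offset.
With no net inversion, constructive interference in reflection requires 2 n t cos θ_r = m λ.
Snell's law: 1.0 sin 30.6° = 1.77 sin θ_r → sin θ_r = 0.288, cos θ_r = 0.958.
Minimum nonzero at m = 1: t = λ / (2 n cos θ_r) = 670 / (2 × 1.77 × 0.958) = 198 nm.

198 nm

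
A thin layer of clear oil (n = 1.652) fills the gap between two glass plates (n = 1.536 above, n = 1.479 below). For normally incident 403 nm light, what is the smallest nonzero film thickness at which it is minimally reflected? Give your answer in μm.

0.122 μm

Ray reflecting at the top interface goes from n = 1.536 toward n = 1.652: a half-wave phase shift.
At the lower boundary (n = 1.652 to n = 1.479) the reflected ray undergoes no phase shift.
Net: one phase inversion between the two reflected rays.
So the condition for destructive reflection is 2 n t = m λ.
The smallest nonzero thickness corresponds to m = 1: t = m λ / (2 n) = 1.00 × 403 / (2 × 1.652) = 122 nm.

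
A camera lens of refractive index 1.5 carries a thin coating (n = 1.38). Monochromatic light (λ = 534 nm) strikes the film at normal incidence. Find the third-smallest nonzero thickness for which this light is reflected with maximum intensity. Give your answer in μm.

Top surface (1.0 → 1.38): reflection off a higher-index medium gives a half-wave phase shift.
Ray reflecting at the bottom interface goes from n = 1.38 toward n = 1.5: a half-wave phase shift.
Net: no relative phase inversion (both shifts match).
So the condition for constructive reflection is 2 n t = m λ.
The third-smallest nonzero thickness corresponds to m = 3: t = m λ / (2 n) = 3.00 × 534 / (2 × 1.38) = 580 nm.

0.580 μm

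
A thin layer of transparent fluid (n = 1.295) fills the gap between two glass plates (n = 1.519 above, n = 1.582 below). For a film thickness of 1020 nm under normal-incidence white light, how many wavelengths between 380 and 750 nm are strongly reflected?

3

At the upper boundary (n = 1.519 to n = 1.295) the reflected ray undergoes no phase shift.
At the lower boundary (n = 1.295 to n = 1.582) the reflected ray undergoes a half-wave phase shift.
The two reflections differ by half a wavelength.
With one net inversion, constructive interference in reflection requires 2 n t = (m + ½) λ.
λ = 2 n t / (m + ½) = 2642 / (m + ½) nm.
m=3: 755 nm (IR); m=4: 587 nm (visible); m=5: 480 nm (visible); m=6: 406 nm (visible); m=7: 352 nm (UV).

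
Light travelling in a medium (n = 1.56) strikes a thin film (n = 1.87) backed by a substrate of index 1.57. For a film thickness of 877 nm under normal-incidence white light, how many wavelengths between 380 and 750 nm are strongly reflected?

5

At the upper boundary (n = 1.56 to n = 1.87) the reflected ray undergoes a half-wave phase shift.
Ray reflecting at the bottom interface goes from n = 1.87 toward n = 1.57: no phase shift.
Net: one phase inversion between the two reflected rays.
With one net inversion, constructive interference in reflection requires 2 n t = (m + ½) λ.
λ = 2 n t / (m + ½) = 3280 / (m + ½) nm.
m=3: 937 nm (IR); m=4: 729 nm (visible); m=5: 596 nm (visible); m=6: 505 nm (visible); m=7: 437 nm (visible); m=8: 386 nm (visible); m=9: 345 nm (UV).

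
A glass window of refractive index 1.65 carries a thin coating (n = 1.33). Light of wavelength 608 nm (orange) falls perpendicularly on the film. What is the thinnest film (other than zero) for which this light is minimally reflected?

114 nm

Top surface (1.0 → 1.33): reflection off a higher-index medium gives a half-wave phase shift.
At the lower boundary (n = 1.33 to n = 1.65) the reflected ray undergoes a half-wave phase shift.
Zero or two π shifts → no net half-wave offset.
For dark reflection here: 2 n t = (m + ½) λ.
Minimum at m = 0: t = λ / (4 n) = 608 / (4 × 1.33) = 114 nm.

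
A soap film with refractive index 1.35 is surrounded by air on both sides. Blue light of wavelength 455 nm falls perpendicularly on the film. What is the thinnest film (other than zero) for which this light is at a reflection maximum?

84.3 nm

Ray reflecting at the top interface goes from n = 1.0 toward n = 1.35: a half-wave phase shift.
Ray reflecting at the bottom interface goes from n = 1.35 toward n = 1.0: no phase shift.
Exactly one π shift → a net half-wave offset.
With one net inversion, constructive interference in reflection requires 2 n t = (m + ½) λ.
Minimum at m = 0: t = λ / (4 n) = 455 / (4 × 1.35) = 84.3 nm.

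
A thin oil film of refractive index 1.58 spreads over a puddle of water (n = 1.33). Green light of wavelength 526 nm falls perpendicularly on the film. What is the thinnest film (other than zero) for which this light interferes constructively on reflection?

83.2 nm

At the upper boundary (n = 1.0 to n = 1.58) the reflected ray undergoes a half-wave phase shift.
Bottom surface (1.58 → 1.33): reflection off a lower-index medium gives no phase shift.
Net: one phase inversion between the two reflected rays.
For bright reflection here: 2 n t = (m + ½) λ.
Minimum at m = 0: t = λ / (4 n) = 526 / (4 × 1.58) = 83.2 nm.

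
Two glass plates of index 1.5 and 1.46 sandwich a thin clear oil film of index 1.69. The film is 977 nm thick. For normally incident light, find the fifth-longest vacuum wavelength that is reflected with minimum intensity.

Top surface (1.5 → 1.69): reflection off a higher-index medium gives a half-wave phase shift.
Ray reflecting at the bottom interface goes from n = 1.69 toward n = 1.46: no phase shift.
Net: one phase inversion between the two reflected rays.
With one net inversion, destructive interference in reflection requires 2 n t = m λ.
λ = 2 n t / m. The fifth-longest wavelength is m = 5: λ = 2 × 1.69 × 977 / 5.00 = 660 nm.

660 nm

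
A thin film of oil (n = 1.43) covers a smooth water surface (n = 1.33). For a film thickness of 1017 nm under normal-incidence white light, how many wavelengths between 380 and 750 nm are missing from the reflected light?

4

Ray reflecting at the top interface goes from n = 1.0 toward n = 1.43: a half-wave phase shift.
Bottom surface (1.43 → 1.33): reflection off a lower-index medium gives no phase shift.
The two reflections differ by half a wavelength.
So the condition for destructive reflection is 2 n t = m λ.
λ = 2 n t / m = 2909 / m nm.
m=3: 970 nm (IR); m=4: 727 nm (visible); m=5: 582 nm (visible); m=6: 485 nm (visible); m=7: 416 nm (visible); m=8: 364 nm (UV).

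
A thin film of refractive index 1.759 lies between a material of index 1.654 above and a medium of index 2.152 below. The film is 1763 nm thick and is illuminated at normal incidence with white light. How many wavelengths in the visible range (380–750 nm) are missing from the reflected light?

At the upper boundary (n = 1.654 to n = 1.759) the reflected ray undergoes a half-wave phase shift.
At the lower boundary (n = 1.759 to n = 2.152) the reflected ray undergoes a half-wave phase shift.
The two reflections carry the same phase change, so no net offset.
So the condition for destructive reflection is 2 n t = (m + ½) λ.
λ = 2 n t / (m + ½) = 6202 / (m + ½) nm.
m=7: 827 nm (IR); m=8: 730 nm (visible); m=9: 653 nm (visible); m=10: 591 nm (visible); m=11: 539 nm (visible); m=12: 496 nm (visible); m=13: 459 nm (visible); m=14: 428 nm (visible); m=15: 400 nm (visible); m=16: 376 nm (UV).

8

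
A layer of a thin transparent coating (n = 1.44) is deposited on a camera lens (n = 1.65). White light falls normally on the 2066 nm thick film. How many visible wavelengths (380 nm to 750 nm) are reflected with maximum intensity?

At the upper boundary (n = 1.0 to n = 1.44) the reflected ray undergoes a half-wave phase shift.
Bottom surface (1.44 → 1.65): reflection off a higher-index medium gives a half-wave phase shift.
The two reflections carry the same phase change, so no net offset.
With no net inversion, constructive interference in reflection requires 2 n t = m λ.
λ = 2 n t / m = 5950 / m nm.
m=7: 850 nm (IR); m=8: 744 nm (visible); m=9: 661 nm (visible); m=10: 595 nm (visible); m=11: 541 nm (visible); m=12: 496 nm (visible); m=13: 458 nm (visible); m=14: 425 nm (visible); m=15: 397 nm (visible); m=16: 372 nm (UV).

8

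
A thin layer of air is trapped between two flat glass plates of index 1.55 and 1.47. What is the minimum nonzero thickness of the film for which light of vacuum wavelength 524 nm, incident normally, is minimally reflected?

262 nm

At the upper boundary (n = 1.55 to n = 1.0) the reflected ray undergoes no phase shift.
At the lower boundary (n = 1.0 to n = 1.47) the reflected ray undergoes a half-wave phase shift.
Net: one phase inversion between the two reflected rays.
With one net inversion, destructive interference in reflection requires 2 n t = m λ.
Minimum nonzero at m = 1: t = λ / (2 n) = 524 / (2 × 1.0) = 262 nm.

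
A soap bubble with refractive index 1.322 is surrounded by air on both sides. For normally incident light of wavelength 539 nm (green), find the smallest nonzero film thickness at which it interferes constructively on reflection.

Ray reflecting at the top interface goes from n = 1.0 toward n = 1.322: a half-wave phase shift.
Bottom surface (1.322 → 1.0): reflection off a lower-index medium gives no phase shift.
Exactly one π shift → a net half-wave offset.
For bright reflection here: 2 n t = (m + ½) λ.
Minimum at m = 0: t = λ / (4 n) = 539 / (4 × 1.322) = 102 nm.

102 nm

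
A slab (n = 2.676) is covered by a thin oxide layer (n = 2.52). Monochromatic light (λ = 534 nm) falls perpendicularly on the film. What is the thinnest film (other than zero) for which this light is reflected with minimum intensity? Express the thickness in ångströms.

530 Å

Top surface (1.0 → 2.52): reflection off a higher-index medium gives a half-wave phase shift.
At the lower boundary (n = 2.52 to n = 2.676) the reflected ray undergoes a half-wave phase shift.
The two reflections carry the same phase change, so no net offset.
So the condition for destructive reflection is 2 n t = (m + ½) λ.
Minimum at m = 0: t = λ / (4 n) = 534 / (4 × 2.52) = 53.0 nm.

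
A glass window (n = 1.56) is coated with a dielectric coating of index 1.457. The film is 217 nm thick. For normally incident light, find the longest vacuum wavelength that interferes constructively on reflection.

Ray reflecting at the top interface goes from n = 1.0 toward n = 1.457: a half-wave phase shift.
At the lower boundary (n = 1.457 to n = 1.56) the reflected ray undergoes a half-wave phase shift.
Zero or two π shifts → no net half-wave offset.
For strong reflection here: 2 n t = m λ.
λ = 2 n t / m. The longest wavelength is m = 1: λ = 2 × 1.457 × 217 / 1.00 = 632 nm.

632 nm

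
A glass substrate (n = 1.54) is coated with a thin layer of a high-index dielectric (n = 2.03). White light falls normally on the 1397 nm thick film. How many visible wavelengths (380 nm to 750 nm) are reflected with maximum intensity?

7

At the upper boundary (n = 1.0 to n = 2.03) the reflected ray undergoes a half-wave phase shift.
At the lower boundary (n = 2.03 to n = 1.54) the reflected ray undergoes no phase shift.
Exactly one π shift → a net half-wave offset.
So the condition for constructive reflection is 2 n t = (m + ½) λ.
λ = 2 n t / (m + ½) = 5672 / (m + ½) nm.
m=7: 756 nm (IR); m=8: 667 nm (visible); m=9: 597 nm (visible); m=10: 540 nm (visible); m=11: 493 nm (visible); m=12: 454 nm (visible); m=13: 420 nm (visible); m=14: 391 nm (visible); m=15: 366 nm (UV).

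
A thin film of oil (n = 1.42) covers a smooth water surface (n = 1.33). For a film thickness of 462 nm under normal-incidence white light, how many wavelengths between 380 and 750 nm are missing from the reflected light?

Top surface (1.0 → 1.42): reflection off a higher-index medium gives a half-wave phase shift.
Ray reflecting at the bottom interface goes from n = 1.42 toward n = 1.33: no phase shift.
Exactly one π shift → a net half-wave offset.
With one net inversion, destructive interference in reflection requires 2 n t = m λ.
λ = 2 n t / m = 1312 / m nm.
m=1: 1312 nm (IR); m=2: 656 nm (visible); m=3: 437 nm (visible); m=4: 328 nm (UV).

2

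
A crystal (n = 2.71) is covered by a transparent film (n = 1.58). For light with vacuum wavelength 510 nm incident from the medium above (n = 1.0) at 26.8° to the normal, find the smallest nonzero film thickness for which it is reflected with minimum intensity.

Top surface (1.0 → 1.58): reflection off a higher-index medium gives a half-wave phase shift.
Ray reflecting at the bottom interface goes from n = 1.58 toward n = 2.71: a half-wave phase shift.
Net: no relative phase inversion (both shifts match).
For minimum reflection here: 2 n t cos θ_r = (m + ½) λ.
Snell's law: 1.0 sin 26.8° = 1.58 sin θ_r → sin θ_r = 0.285, cos θ_r = 0.958.
Minimum at m = 0: t = λ / (4 n cos θ_r) = 510 / (4 × 1.58 × 0.958) = 84.2 nm.

84.2 nm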